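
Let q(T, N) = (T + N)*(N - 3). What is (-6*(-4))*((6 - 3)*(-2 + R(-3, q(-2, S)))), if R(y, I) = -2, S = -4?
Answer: -288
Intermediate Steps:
q(T, N) = (-3 + N)*(N + T) (q(T, N) = (N + T)*(-3 + N) = (-3 + N)*(N + T))
(-6*(-4))*((6 - 3)*(-2 + R(-3, q(-2, S)))) = (-6*(-4))*((6 - 3)*(-2 - 2)) = 24*(3*(-4)) = 24*(-12) = -288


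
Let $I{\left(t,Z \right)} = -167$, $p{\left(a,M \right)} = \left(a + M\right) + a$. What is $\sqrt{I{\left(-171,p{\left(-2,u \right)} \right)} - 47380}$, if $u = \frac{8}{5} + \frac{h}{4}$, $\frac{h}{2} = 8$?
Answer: $9 i \sqrt{587} \approx 218.05 i$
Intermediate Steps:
$h = 16$ ($h = 2 \cdot 8 = 16$)
$u = \frac{28}{5}$ ($u = \frac{8}{5} + \frac{16}{4} = 8 \cdot \frac{1}{5} + 16 \cdot \frac{1}{4} = \frac{8}{5} + 4 = \frac{28}{5} \approx 5.6$)
$p{\left(a,M \right)} = M + 2 a$ ($p{\left(a,M \right)} = \left(M + a\right) + a = M + 2 a$)
$\sqrt{I{\left(-171,p{\left(-2,u \right)} \right)} - 47380} = \sqrt{-167 - 47380} = \sqrt{-47547} = 9 i \sqrt{587}$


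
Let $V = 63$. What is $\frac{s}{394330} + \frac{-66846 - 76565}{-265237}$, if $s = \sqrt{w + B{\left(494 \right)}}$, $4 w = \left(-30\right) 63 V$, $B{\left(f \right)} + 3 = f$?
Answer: $\frac{143411}{265237} + \frac{i \sqrt{117106}}{788660} \approx 0.54069 + 0.00043391 i$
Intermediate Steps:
$B{\left(f \right)} = -3 + f$
$w = - \frac{59535}{2}$ ($w = \frac{\left(-30\right) 63 \cdot 63}{4} = \frac{\left(-1890\right) 63}{4} = \frac{1}{4} \left(-119070\right) = - \frac{59535}{2} \approx -29768.0$)
$s = \frac{i \sqrt{117106}}{2}$ ($s = \sqrt{- \frac{59535}{2} + \left(-3 + 494\right)} = \sqrt{- \frac{59535}{2} + 491} = \sqrt{- \frac{58553}{2}} = \frac{i \sqrt{117106}}{2} \approx 171.1 i$)
$\frac{s}{394330} + \frac{-66846 - 76565}{-265237} = \frac{\frac{1}{2} i \sqrt{117106}}{394330} + \frac{-66846 - 76565}{-265237} = \frac{i \sqrt{117106}}{2} \cdot \frac{1}{394330} + \left(-66846 - 76565\right) \left(- \frac{1}{265237}\right) = \frac{i \sqrt{117106}}{788660} - - \frac{143411}{265237} = \frac{i \sqrt{117106}}{788660} + \frac{143411}{265237} = \frac{143411}{265237} + \frac{i \sqrt{117106}}{788660}$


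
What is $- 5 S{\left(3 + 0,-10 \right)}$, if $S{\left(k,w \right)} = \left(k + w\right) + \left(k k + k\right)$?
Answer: $-25$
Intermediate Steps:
$S{\left(k,w \right)} = w + k^{2} + 2 k$ ($S{\left(k,w \right)} = \left(k + w\right) + \left(k^{2} + k\right) = \left(k + w\right) + \left(k + k^{2}\right) = w + k^{2} + 2 k$)
$- 5 S{\left(3 + 0,-10 \right)} = - 5 \left(-10 + \left(3 + 0\right)^{2} + 2 \left(3 + 0\right)\right) = - 5 \left(-10 + 3^{2} + 2 \cdot 3\right) = - 5 \left(-10 + 9 + 6\right) = \left(-5\right) 5 = -25$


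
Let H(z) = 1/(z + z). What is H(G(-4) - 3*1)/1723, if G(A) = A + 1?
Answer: -1/20676 ≈ -4.8365e-5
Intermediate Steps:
G(A) = 1 + A
H(z) = 1/(2*z)
H(G(-4) - 3*1)/1723 = (1/(2*((1 - 4) - 3*1)))/1723 = (1/(2*(-3 - 3)))*(1/1723) = ((½)/(-6))*(1/1723) = ((½)*(-⅙))*(1/1723) = -1/12*1/1723 = -1/20676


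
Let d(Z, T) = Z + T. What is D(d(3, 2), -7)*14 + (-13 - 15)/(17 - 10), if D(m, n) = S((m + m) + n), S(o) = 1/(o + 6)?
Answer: -22/9 ≈ -2.4444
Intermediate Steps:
d(Z, T) = T + Z
S(o) = 1/(6 + o)
D(m, n) = 1/(6 + n + 2*m) (D(m, n) = 1/(6 + ((m + m) + n)) = 1/(6 + (2*m + n)) = 1/(6 + (n + 2*m)) = 1/(6 + n + 2*m))
D(d(3, 2), -7)*14 + (-13 - 15)/(17 - 10) = 14/(6 - 7 + 2*(2 + 3)) + (-13 - 15)/(17 - 10) = 14/(6 - 7 + 2*5) - 28/7 = 14/(6 - 7 + 10) - 28*⅐ = 14/9 - 4 = -22/9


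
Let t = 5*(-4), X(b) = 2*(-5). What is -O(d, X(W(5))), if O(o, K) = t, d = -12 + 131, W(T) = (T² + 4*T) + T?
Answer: 20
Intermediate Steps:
W(T) = T² + 5*T
X(b) = -10
d = 119
t = -20
O(o, K) = -20
-O(d, X(W(5))) = -1*(-20) = 20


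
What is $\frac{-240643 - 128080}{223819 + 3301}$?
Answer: $- \frac{368723}{227120} \approx -1.6235$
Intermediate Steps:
$\frac{-240643 - 128080}{223819 + 3301} = - \frac{368723}{227120}$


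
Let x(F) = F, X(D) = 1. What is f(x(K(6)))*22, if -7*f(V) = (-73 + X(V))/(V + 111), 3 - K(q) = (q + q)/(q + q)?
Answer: 1584/791 ≈ 2.0025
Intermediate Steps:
K(q) = 2 (K(q) = 3 - (q + q)/(q + q) = 3 - 2*q/(2*q) = 3 - 2*q*1/(2*q) = 3 - 1*1 = 3 - 1 = 2)
f(V) = 72/(7*(111 + V)) (f(V) = -(-73 + 1)/(7*(V + 111)) = -(-72)/(7*(111 + V)) = 72/(7*(111 + V)))
f(x(K(6)))*22 = (72/(7*(111 + 2)))*22 = ((72/7)/113)*22 = ((72/7)*(1/113))*22 = (72/791)*22 = 1584/791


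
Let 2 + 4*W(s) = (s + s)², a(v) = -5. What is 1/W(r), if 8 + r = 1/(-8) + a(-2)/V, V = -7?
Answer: 3136/170657 ≈ 0.018376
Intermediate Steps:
r = -415/56 (r = -8 + (1/(-8) - 5/(-7)) = -8 + (1*(-⅛) - 5*(-⅐)) = -8 + (-⅛ + 5/7) = -8 + 33/56 = -415/56 ≈ -7.4107)
W(s) = -½ + s² (W(s) = -½ + (s + s)²/4 = -½ + (2*s)²/4 = -½ + (4*s²)/4 = -½ + s²)
1/W(r) = 1/(-½ + (-415/56)²) = 1/(-½ + 172225/3136) = 1/(170657/3136) = 3136/170657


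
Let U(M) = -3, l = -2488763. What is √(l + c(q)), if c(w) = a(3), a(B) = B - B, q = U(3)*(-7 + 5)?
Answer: I*√2488763 ≈ 1577.6*I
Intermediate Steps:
q = 6 (q = -3*(-7 + 5) = -3*(-2) = 6)
a(B) = 0
c(w) = 0
√(l + c(q)) = √(-2488763 + 0) = √(-2488763) = I*√2488763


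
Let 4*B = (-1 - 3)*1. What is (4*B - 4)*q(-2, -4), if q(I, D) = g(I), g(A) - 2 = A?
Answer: 0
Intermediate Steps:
g(A) = 2 + A
B = -1 (B = ((-1 - 3)*1)/4 = (-4*1)/4 = (¼)*(-4) = -1)
q(I, D) = 2 + I
(4*B - 4)*q(-2, -4) = (4*(-1) - 4)*(2 - 2) = (-4 - 4)*0 = -8*0 = 0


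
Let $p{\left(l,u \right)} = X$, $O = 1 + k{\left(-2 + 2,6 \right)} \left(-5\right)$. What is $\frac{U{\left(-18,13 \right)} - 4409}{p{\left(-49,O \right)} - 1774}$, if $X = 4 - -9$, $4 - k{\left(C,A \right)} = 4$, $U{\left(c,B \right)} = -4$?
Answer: $\frac{1471}{587} \approx 2.506$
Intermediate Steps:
$k{\left(C,A \right)} = 0$ ($k{\left(C,A \right)} = 4 - 4 = 0$)
$X = 13$ ($X = 4 + 9 = 13$)
$O = 1$ ($O = 1 + 0 \left(-5\right) = 1 + 0 = 1$)
$p{\left(l,u \right)} = 13$
$\frac{U{\left(-18,13 \right)} - 4409}{p{\left(-49,O \right)} - 1774} = \frac{-4 - 4409}{13 - 1774} = - \frac{4413}{-1761} = \left(-4413\right) \left(- \frac{1}{1761}\right) = \frac{1471}{587}$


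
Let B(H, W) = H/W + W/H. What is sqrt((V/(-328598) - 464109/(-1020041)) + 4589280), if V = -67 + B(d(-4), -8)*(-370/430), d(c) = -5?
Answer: 3*sqrt(10592636974972634016650673315932745)/144128875982740 ≈ 2142.3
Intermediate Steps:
V = -118533/1720 (V = -67 + (-5/(-8) - 8/(-5))*(-370/430) = -67 + (-5*(-1/8) - 8*(-1/5))*(-370*1/430) = -67 + (5/8 + 8/5)*(-37/43) = -67 + (89/40)*(-37/43) = -67 - 3293/1720 = -118533/1720 ≈ -68.915)
sqrt((V/(-328598) - 464109/(-1020041)) + 4589280) = sqrt((-118533/1720/(-328598) - 464109/(-1020041)) + 4589280) = sqrt((-118533/1720*(-1/328598) - 464109*(-1/1020041)) + 4589280) = sqrt((118533/565188560 + 464109/1020041) + 4589280) = sqrt(262430005912893/576515503930960 + 4589280) = sqrt(2645791334310282021693/576515503930960) = 3*sqrt(10592636974972634016650673315932745)/144128875982740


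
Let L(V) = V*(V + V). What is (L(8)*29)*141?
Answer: 523392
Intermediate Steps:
L(V) = 2*V² (L(V) = V*(2*V) = 2*V²)
(L(8)*29)*141 = ((2*8²)*29)*141 = ((2*64)*29)*141 = (128*29)*141 = 3712*141 = 523392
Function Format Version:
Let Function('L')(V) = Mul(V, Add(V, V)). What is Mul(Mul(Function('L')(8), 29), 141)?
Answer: 523392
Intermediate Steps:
Function('L')(V) = Mul(2, Pow(V, 2)) (Function('L')(V) = Mul(V, Mul(2, V)) = Mul(2, Pow(V, 2)))
Mul(Mul(Function('L')(8), 29), 141) = Mul(Mul(Mul(2, Pow(8, 2)), 29), 141) = Mul(Mul(Mul(2, 64), 29), 141) = Mul(Mul(128, 29), 141) = Mul(3712, 141) = 523392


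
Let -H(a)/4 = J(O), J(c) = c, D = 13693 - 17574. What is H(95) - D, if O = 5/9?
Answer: 34909/9 ≈ 3878.8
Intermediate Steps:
O = 5/9 (O = 5*(⅑) = 5/9 ≈ 0.55556)
D = -3881
H(a) = -20/9 (H(a) = -4*5/9 = -20/9)
H(95) - D = -20/9 - 1*(-3881) = -20/9 + 3881 = 34909/9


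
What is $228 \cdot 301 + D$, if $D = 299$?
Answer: $68927$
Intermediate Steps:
$228 \cdot 301 + D = 228 \cdot 301 + 299 = 68628 + 299 = 68927$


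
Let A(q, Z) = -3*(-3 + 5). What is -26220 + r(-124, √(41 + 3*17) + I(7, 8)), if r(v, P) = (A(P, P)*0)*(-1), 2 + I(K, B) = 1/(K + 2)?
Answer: -26220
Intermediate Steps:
I(K, B) = -2 + 1/(2 + K) (I(K, B) = -2 + 1/(K + 2) = -2 + 1/(2 + K))
A(q, Z) = -6 (A(q, Z) = -3*2 = -6)
r(v, P) = 0 (r(v, P) = -6*0*(-1) = 0*(-1) = 0)
-26220 + r(-124, √(41 + 3*17) + I(7, 8)) = -26220 + 0 = -26220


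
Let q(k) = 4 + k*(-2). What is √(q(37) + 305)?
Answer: √235 ≈ 15.330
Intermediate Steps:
q(k) = 4 - 2*k
√(q(37) + 305) = √((4 - 2*37) + 305) = √((4 - 74) + 305) = √(-70 + 305) = √235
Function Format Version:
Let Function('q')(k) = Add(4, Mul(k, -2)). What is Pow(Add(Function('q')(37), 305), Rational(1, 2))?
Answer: Pow(235, Rational(1, 2)) ≈ 15.330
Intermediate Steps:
Function('q')(k) = Add(4, Mul(-2, k))
Pow(Add(Function('q')(37), 305), Rational(1, 2)) = Pow(Add(Add(4, Mul(-2, 37)), 305), Rational(1, 2)) = Pow(Add(Add(4, -74), 305), Rational(1, 2)) = Pow(Add(-70, 305), Rational(1, 2)) = Pow(235, Rational(1, 2))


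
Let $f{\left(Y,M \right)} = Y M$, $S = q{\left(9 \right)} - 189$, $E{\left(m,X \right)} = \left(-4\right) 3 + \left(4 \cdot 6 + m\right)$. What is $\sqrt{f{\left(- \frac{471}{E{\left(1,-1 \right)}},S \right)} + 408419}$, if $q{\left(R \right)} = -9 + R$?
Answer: $\frac{\sqrt{70180058}}{13} \approx 644.41$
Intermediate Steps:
$E{\left(m,X \right)} = 12 + m$ ($E{\left(m,X \right)} = -12 + \left(24 + m\right) = 12 + m$)
$S = -189$ ($S = \left(-9 + 9\right) - 189 = 0 - 189 = -189$)
$f{\left(Y,M \right)} = M Y$
$\sqrt{f{\left(- \frac{471}{E{\left(1,-1 \right)}},S \right)} + 408419} = \sqrt{- 189 \left(- \frac{471}{12 + 1}\right) + 408419} = \sqrt{- 189 \left(- \frac{471}{13}\right) + 408419} = \sqrt{- 189 \left(\left(-471\right) \frac{1}{13}\right) + 408419} = \sqrt{\left(-189\right) \left(- \frac{471}{13}\right) + 408419} = \sqrt{\frac{89019}{13} + 408419} = \sqrt{\frac{5398466}{13}} = \frac{\sqrt{70180058}}{13}$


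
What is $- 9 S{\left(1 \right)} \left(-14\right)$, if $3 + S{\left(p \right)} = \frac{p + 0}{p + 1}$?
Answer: $-315$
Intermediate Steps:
$S{\left(p \right)} = -3 + \frac{p}{1 + p}$ ($S{\left(p \right)} = -3 + \frac{p + 0}{p + 1} = -3 + \frac{p}{1 + p}$)
$- 9 S{\left(1 \right)} \left(-14\right) = - 9 \frac{-3 - 2}{1 + 1} \left(-14\right) = - 9 \frac{-3 - 2}{2} \left(-14\right) = - 9 \cdot \frac{1}{2} \left(-5\right) \left(-14\right) = \left(-9\right) \left(- \frac{5}{2}\right) \left(-14\right) = \frac{45}{2} \left(-14\right) = -315$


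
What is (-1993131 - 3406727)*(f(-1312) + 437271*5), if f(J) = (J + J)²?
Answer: -48986059214198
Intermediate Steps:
f(J) = 4*J² (f(J) = (2*J)² = 4*J²)
(-1993131 - 3406727)*(f(-1312) + 437271*5) = (-1993131 - 3406727)*(4*(-1312)² + 437271*5) = -5399858*(4*1721344 + 2186355) = -5399858*(6885376 + 2186355) = -5399858*9071731 = -48986059214198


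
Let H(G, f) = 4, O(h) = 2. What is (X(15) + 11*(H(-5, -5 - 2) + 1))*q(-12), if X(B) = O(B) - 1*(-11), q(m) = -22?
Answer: -1496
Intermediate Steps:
X(B) = 13 (X(B) = 2 - 1*(-11) = 2 + 11 = 13)
(X(15) + 11*(H(-5, -5 - 2) + 1))*q(-12) = (13 + 11*(4 + 1))*(-22) = (13 + 11*5)*(-22) = (13 + 55)*(-22) = 68*(-22) = -1496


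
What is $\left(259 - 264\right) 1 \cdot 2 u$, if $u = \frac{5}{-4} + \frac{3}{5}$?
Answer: $\frac{13}{2} \approx 6.5$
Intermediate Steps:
$u = - \frac{13}{20}$ ($u = 5 \left(- \frac{1}{4}\right) + 3 \cdot \frac{1}{5} = - \frac{5}{4} + \frac{3}{5} = - \frac{13}{20} \approx -0.65$)
$\left(259 - 264\right) 1 \cdot 2 u = \left(259 - 264\right) 1 \cdot 2 \left(- \frac{13}{20}\right) = - 5 \cdot 2 \left(- \frac{13}{20}\right) = \left(-5\right) \left(- \frac{13}{10}\right) = \frac{13}{2}$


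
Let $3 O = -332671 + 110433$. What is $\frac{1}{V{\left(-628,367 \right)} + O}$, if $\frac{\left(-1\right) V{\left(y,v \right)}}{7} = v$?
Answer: $- \frac{3}{229945} \approx -1.3047 \cdot 10^{-5}$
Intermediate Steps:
$O = - \frac{222238}{3}$ ($O = \frac{-332671 + 110433}{3} = \frac{1}{3} \left(-222238\right) = - \frac{222238}{3} \approx -74079.0$)
$V{\left(y,v \right)} = - 7 v$
$\frac{1}{V{\left(-628,367 \right)} + O} = \frac{1}{\left(-7\right) 367 - \frac{222238}{3}} = \frac{1}{-2569 - \frac{222238}{3}} = \frac{1}{- \frac{229945}{3}} = - \frac{3}{229945}$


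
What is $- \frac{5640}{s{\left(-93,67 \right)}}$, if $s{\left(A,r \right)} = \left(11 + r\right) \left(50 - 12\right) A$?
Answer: $\frac{470}{22971} \approx 0.020461$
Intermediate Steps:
$s{\left(A,r \right)} = A \left(418 + 38 r\right)$ ($s{\left(A,r \right)} = \left(11 + r\right) 38 A = \left(418 + 38 r\right) A = A \left(418 + 38 r\right)$)
$- \frac{5640}{s{\left(-93,67 \right)}} = - \frac{5640}{38 \left(-93\right) \left(11 + 67\right)} = - \frac{5640}{38 \left(-93\right) 78} = - \frac{5640}{-275652} = \left(-5640\right) \left(- \frac{1}{275652}\right) = \frac{470}{22971}$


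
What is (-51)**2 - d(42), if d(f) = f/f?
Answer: 2600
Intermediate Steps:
d(f) = 1
(-51)**2 - d(42) = (-51)**2 - 1*1 = 2601 - 1 = 2600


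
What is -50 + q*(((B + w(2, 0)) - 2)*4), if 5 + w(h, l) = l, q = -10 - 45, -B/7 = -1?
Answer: -50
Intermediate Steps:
B = 7 (B = -7*(-1) = 7)
q = -55
w(h, l) = -5 + l
-50 + q*(((B + w(2, 0)) - 2)*4) = -50 - 55*((7 + (-5 + 0)) - 2)*4 = -50 - 55*((7 - 5) - 2)*4 = -50 - 55*(2 - 2)*4 = -50 - 0*4 = -50 - 55*0 = -50 + 0 = -50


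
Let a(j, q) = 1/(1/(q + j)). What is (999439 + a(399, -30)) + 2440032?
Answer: 3439840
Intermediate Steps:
a(j, q) = j + q (a(j, q) = 1/(1/(j + q)) = j + q)
(999439 + a(399, -30)) + 2440032 = (999439 + (399 - 30)) + 2440032 = (999439 + 369) + 2440032 = 999808 + 2440032 = 3439840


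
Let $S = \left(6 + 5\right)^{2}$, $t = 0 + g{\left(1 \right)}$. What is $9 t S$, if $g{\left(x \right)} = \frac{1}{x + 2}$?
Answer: $363$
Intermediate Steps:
$g{\left(x \right)} = \frac{1}{2 + x}$
$t = \frac{1}{3}$ ($t = 0 + \frac{1}{2 + 1} = 0 + \frac{1}{3} = \frac{1}{3} \approx 0.33333$)
$S = 121$ ($S = 11^{2} = 121$)
$9 t S = 9 \cdot \frac{1}{3} \cdot 121 = 3 \cdot 121 = 363$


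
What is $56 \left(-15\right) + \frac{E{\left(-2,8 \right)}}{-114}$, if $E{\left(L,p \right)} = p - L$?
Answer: $- \frac{47885}{57} \approx -840.09$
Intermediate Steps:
$56 \left(-15\right) + \frac{E{\left(-2,8 \right)}}{-114} = 56 \left(-15\right) + \frac{8 - -2}{-114} = -840 + \left(8 + 2\right) \left(- \frac{1}{114}\right) = -840 + 10 \left(- \frac{1}{114}\right) = -840 - \frac{5}{57} = - \frac{47885}{57}$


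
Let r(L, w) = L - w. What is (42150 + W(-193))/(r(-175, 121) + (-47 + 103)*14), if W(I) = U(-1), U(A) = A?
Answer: 42149/488 ≈ 86.371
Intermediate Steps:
W(I) = -1
(42150 + W(-193))/(r(-175, 121) + (-47 + 103)*14) = (42150 - 1)/((-175 - 1*121) + (-47 + 103)*14) = 42149/((-175 - 121) + 56*14) = 42149/(-296 + 784) = 42149/488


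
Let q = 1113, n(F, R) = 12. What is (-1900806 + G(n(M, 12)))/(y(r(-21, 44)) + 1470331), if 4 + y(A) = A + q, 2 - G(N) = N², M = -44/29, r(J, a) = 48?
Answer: -475237/367872 ≈ -1.2919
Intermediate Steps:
M = -44/29 (M = -44*1/29 = -44/29 ≈ -1.5172)
G(N) = 2 - N²
y(A) = 1109 + A (y(A) = -4 + (A + 1113) = -4 + (1113 + A) = 1109 + A)
(-1900806 + G(n(M, 12)))/(y(r(-21, 44)) + 1470331) = (-1900806 + (2 - 1*12²))/((1109 + 48) + 1470331) = (-1900806 + (2 - 1*144))/(1157 + 1470331) = (-1900806 + (2 - 144))/1471488 = (-1900806 - 142)*(1/1471488) = -1900948*1/1471488 = -475237/367872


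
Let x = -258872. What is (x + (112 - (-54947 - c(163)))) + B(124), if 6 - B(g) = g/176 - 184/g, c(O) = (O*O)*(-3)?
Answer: -386712033/1364 ≈ -2.8351e+5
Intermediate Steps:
c(O) = -3*O**2 (c(O) = O**2*(-3) = -3*O**2)
B(g) = 6 + 184/g - g/176 (B(g) = 6 - (g/176 - 184/g) = 6 - (-184/g + g/176) = 6 + (184/g - g/176) = 6 + 184/g - g/176)
(x + (112 - (-54947 - c(163)))) + B(124) = (-258872 + (112 - (-54947 - (-3)*163**2))) + (6 + 184/124 - 1/176*124) = (-258872 + (112 - (-54947 - (-3)*26569))) + (6 + 184*(1/124) - 31/44) = (-258872 + (112 - (-54947 - 1*(-79707)))) + (6 + 46/31 - 31/44) = (-258872 + (112 - (-54947 + 79707))) + 9247/1364 = (-258872 + (112 - 1*24760)) + 9247/1364 = (-258872 + (112 - 24760)) + 9247/1364 = (-258872 - 24648) + 9247/1364 = -283520 + 9247/1364 = -386712033/1364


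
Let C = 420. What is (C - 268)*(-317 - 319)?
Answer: -96672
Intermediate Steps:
(C - 268)*(-317 - 319) = (420 - 268)*(-317 - 319) = 152*(-636) = -96672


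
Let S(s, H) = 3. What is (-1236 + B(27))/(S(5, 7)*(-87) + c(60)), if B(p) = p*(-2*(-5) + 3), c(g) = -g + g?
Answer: 295/87 ≈ 3.3908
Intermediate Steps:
c(g) = 0
B(p) = 13*p (B(p) = p*(10 + 3) = p*13 = 13*p)
(-1236 + B(27))/(S(5, 7)*(-87) + c(60)) = (-1236 + 13*27)/(3*(-87) + 0) = (-1236 + 351)/(-261 + 0) = -885/(-261) = -885*(-1/261) = 295/87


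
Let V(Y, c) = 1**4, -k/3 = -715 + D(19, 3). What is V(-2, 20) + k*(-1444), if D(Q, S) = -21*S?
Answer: -3370295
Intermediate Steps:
k = 2334 (k = -3*(-715 - 21*3) = -3*(-715 - 63) = -3*(-778) = 2334)
V(Y, c) = 1
V(-2, 20) + k*(-1444) = 1 + 2334*(-1444) = 1 - 3370296 = -3370295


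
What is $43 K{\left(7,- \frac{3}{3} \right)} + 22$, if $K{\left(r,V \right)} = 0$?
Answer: $22$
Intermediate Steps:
$43 K{\left(7,- \frac{3}{3} \right)} + 22 = 43 \cdot 0 + 22 = 0 + 22 = 22$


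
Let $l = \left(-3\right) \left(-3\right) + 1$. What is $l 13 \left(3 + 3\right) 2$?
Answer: $1560$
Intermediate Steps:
$l = 10$ ($l = 9 + 1 = 10$)
$l 13 \left(3 + 3\right) 2 = 10 \cdot 13 \left(3 + 3\right) 2 = 130 \cdot 6 \cdot 2 = 130 \cdot 12 = 1560$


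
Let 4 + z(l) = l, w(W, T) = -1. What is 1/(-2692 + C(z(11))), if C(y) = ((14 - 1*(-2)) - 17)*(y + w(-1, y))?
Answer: -1/2698 ≈ -0.00037064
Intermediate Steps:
z(l) = -4 + l
C(y) = 1 - y (C(y) = ((14 - 1*(-2)) - 17)*(y - 1) = ((14 + 2) - 17)*(-1 + y) = (16 - 17)*(-1 + y) = -(-1 + y) = 1 - y)
1/(-2692 + C(z(11))) = 1/(-2692 + (1 - (-4 + 11))) = 1/(-2692 + (1 - 1*7)) = 1/(-2692 + (1 - 7)) = 1/(-2692 - 6) = 1/(-2698) = -1/2698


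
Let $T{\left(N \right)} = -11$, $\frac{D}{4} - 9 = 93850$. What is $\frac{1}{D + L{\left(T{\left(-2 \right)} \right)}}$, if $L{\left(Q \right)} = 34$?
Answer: $\frac{1}{375470} \approx 2.6633 \cdot 10^{-6}$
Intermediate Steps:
$D = 375436$ ($D = 36 + 4 \cdot 93850 = 36 + 375400 = 375436$)
$\frac{1}{D + L{\left(T{\left(-2 \right)} \right)}} = \frac{1}{375436 + 34} = \frac{1}{375470}$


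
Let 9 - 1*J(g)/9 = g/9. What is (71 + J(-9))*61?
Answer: 9821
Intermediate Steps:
J(g) = 81 - g (J(g) = 81 - 9*g/9 = 81 - g)
(71 + J(-9))*61 = (71 + (81 - 1*(-9)))*61 = (71 + (81 + 9))*61 = (71 + 90)*61 = 161*61 = 9821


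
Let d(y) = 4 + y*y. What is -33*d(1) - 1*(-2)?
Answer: -163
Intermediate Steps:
d(y) = 4 + y²
-33*d(1) - 1*(-2) = -33*(4 + 1²) - 1*(-2) = -33*(4 + 1) + 2 = -33*5 + 2 = -165 + 2 = -163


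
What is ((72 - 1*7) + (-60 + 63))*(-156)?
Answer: -10608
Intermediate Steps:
((72 - 1*7) + (-60 + 63))*(-156) = ((72 - 7) + 3)*(-156) = (65 + 3)*(-156) = 68*(-156) = -10608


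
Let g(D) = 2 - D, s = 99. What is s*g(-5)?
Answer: 693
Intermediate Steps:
s*g(-5) = 99*(2 - 1*(-5)) = 99*(2 + 5) = 99*7 = 693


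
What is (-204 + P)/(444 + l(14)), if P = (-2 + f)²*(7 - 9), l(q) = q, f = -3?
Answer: -127/229 ≈ -0.55459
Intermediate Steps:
P = -50 (P = (-2 - 3)²*(7 - 9) = (-5)²*(-2) = 25*(-2) = -50)
(-204 + P)/(444 + l(14)) = (-204 - 50)/(444 + 14) = -254/458 = -254*1/458 = -127/229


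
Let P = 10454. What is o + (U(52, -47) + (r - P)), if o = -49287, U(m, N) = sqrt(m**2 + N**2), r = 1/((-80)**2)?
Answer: -382342399/6400 + 17*sqrt(17) ≈ -59671.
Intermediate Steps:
r = 1/6400 ≈ 0.00015625
U(m, N) = sqrt(N**2 + m**2)
o + (U(52, -47) + (r - P)) = -49287 + (sqrt((-47)**2 + 52**2) + (1/6400 - 1*10454)) = -49287 + (sqrt(2209 + 2704) + (1/6400 - 10454)) = -49287 + (sqrt(4913) - 66905599/6400) = -49287 + (17*sqrt(17) - 66905599/6400) = -49287 + (-66905599/6400 + 17*sqrt(17)) = -382342399/6400 + 17*sqrt(17)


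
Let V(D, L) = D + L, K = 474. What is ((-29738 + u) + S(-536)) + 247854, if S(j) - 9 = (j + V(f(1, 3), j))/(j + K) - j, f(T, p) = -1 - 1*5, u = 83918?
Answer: 9380488/31 ≈ 3.0260e+5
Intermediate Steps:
f(T, p) = -6 (f(T, p) = -1 - 5 = -6)
S(j) = 9 - j + (-6 + 2*j)/(474 + j) (S(j) = 9 + ((j + (-6 + j))/(j + 474) - j) = 9 + ((-6 + 2*j)/(474 + j) - j) = 9 + (-j + (-6 + 2*j)/(474 + j)) = 9 - j + (-6 + 2*j)/(474 + j))
((-29738 + u) + S(-536)) + 247854 = ((-29738 + 83918) + (4260 - 1*(-536)² - 463*(-536))/(474 - 536)) + 247854 = (54180 + (4260 - 1*287296 + 248168)/(-62)) + 247854 = (54180 - (4260 - 287296 + 248168)/62) + 247854 = (54180 - 1/62*(-34868)) + 247854 = (54180 + 17434/31) + 247854 = 1697014/31 + 247854 = 9380488/31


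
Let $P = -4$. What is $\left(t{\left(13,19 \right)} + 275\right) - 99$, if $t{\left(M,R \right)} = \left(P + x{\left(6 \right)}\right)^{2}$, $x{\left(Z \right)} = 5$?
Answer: $177$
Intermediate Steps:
$t{\left(M,R \right)} = 1$ ($t{\left(M,R \right)} = \left(-4 + 5\right)^{2} = 1^{2} = 1$)
$\left(t{\left(13,19 \right)} + 275\right) - 99 = \left(1 + 275\right) - 99 = 276 - 99 = 177$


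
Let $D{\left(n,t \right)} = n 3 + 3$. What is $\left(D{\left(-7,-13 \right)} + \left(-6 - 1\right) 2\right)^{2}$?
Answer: $1024$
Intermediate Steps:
$D{\left(n,t \right)} = 3 + 3 n$ ($D{\left(n,t \right)} = 3 n + 3 = 3 + 3 n$)
$\left(D{\left(-7,-13 \right)} + \left(-6 - 1\right) 2\right)^{2} = \left(\left(3 + 3 \left(-7\right)\right) + \left(-6 - 1\right) 2\right)^{2} = \left(\left(3 - 21\right) - 14\right)^{2} = \left(-18 - 14\right)^{2} = \left(-32\right)^{2} = 1024$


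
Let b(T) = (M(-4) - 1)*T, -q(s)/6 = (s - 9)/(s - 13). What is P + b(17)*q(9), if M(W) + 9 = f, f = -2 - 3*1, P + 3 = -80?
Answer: -83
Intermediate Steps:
P = -83 (P = -3 - 80 = -83)
f = -5 (f = -2 - 3 = -5)
M(W) = -14 (M(W) = -9 - 5 = -14)
q(s) = -6*(-9 + s)/(-13 + s) (q(s) = -6*(s - 9)/(s - 13) = -6*(-9 + s)/(-13 + s))
b(T) = -15*T (b(T) = (-14 - 1)*T = -15*T)
P + b(17)*q(9) = -83 + (-15*17)*(6*(9 - 1*9)/(-13 + 9)) = -83 - 1530*(9 - 9)/(-4) = -83 - 1530*(-1)*0/4 = -83 - 255*0 = -83 + 0 = -83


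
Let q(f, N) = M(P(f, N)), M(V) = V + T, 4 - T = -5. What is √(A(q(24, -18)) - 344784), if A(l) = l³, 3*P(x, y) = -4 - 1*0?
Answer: I*√27891003/9 ≈ 586.8*I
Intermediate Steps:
T = 9 (T = 4 - 1*(-5) = 4 + 5 = 9)
P(x, y) = -4/3 (P(x, y) = (-4 - 1*0)/3 = (-4 + 0)/3 = (⅓)*(-4) = -4/3)
M(V) = 9 + V (M(V) = V + 9 = 9 + V)
q(f, N) = 23/3 (q(f, N) = 9 - 4/3 = 23/3)
√(A(q(24, -18)) - 344784) = √((23/3)³ - 344784) = √(12167/27 - 344784) = √(-9297001/27) = I*√27891003/9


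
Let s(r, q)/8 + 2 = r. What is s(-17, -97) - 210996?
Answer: -211148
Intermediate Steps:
s(r, q) = -16 + 8*r
s(-17, -97) - 210996 = (-16 + 8*(-17)) - 210996 = (-16 - 136) - 210996 = -152 - 210996 = -211148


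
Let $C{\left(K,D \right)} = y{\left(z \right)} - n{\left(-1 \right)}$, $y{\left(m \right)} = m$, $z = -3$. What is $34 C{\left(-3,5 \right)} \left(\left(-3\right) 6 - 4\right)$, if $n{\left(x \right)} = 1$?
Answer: $2992$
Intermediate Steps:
$C{\left(K,D \right)} = -4$ ($C{\left(K,D \right)} = -3 - 1 = -4$)
$34 C{\left(-3,5 \right)} \left(\left(-3\right) 6 - 4\right) = 34 \left(-4\right) \left(\left(-3\right) 6 - 4\right) = - 136 \left(-18 - 4\right) = \left(-136\right) \left(-22\right) = 2992$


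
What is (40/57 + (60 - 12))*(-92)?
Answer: -255392/57 ≈ -4480.6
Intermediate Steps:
(40/57 + (60 - 12))*(-92) = (40*(1/57) + 48)*(-92) = (40/57 + 48)*(-92) = (2776/57)*(-92) = -255392/57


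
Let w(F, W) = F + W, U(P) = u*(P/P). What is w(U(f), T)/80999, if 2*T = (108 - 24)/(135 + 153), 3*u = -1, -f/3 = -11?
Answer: -3/1295984 ≈ -2.3148e-6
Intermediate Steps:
f = 33 (f = -3*(-11) = 33)
u = -⅓ (u = (⅓)*(-1) = -⅓ ≈ -0.33333)
T = 7/48 (T = ((108 - 24)/(135 + 153))/2 = (84/288)/2 = (84*(1/288))/2 = (½)*(7/24) = 7/48 ≈ 0.14583)
U(P) = -⅓ (U(P) = -P/(3*P) = -⅓*1 = -⅓)
w(U(f), T)/80999 = (-⅓ + 7/48)/80999 = -3/16*1/80999 = -3/1295984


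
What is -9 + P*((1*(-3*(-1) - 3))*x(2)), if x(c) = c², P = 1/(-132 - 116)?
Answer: -9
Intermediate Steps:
P = -1/248 (P = 1/(-248) = -1/248 ≈ -0.0040323)
-9 + P*((1*(-3*(-1) - 3))*x(2)) = -9 - 1*(-3*(-1) - 3)*2²/248 = -9 - 1*(3 - 3)*4/248 = -9 - 1*0*4/248 = -9 - 0*4 = -9 - 1/248*0 = -9 + 0 = -9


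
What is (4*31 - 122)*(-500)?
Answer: -1000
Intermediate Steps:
(4*31 - 122)*(-500) = (124 - 122)*(-500) = 2*(-500) = -1000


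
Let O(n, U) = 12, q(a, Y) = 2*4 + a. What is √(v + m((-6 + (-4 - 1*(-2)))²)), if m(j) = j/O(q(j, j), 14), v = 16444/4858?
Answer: √462943110/7287 ≈ 2.9527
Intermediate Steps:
v = 8222/2429 (v = 16444*(1/4858) = 8222/2429 ≈ 3.3849)
q(a, Y) = 8 + a
m(j) = j/12
√(v + m((-6 + (-4 - 1*(-2)))²)) = √(8222/2429 + (-6 + (-4 - 1*(-2)))²/12) = √(8222/2429 + (-6 + (-4 + 2))²/12) = √(8222/2429 + (-6 - 2)²/12) = √(8222/2429 + (1/12)*(-8)²) = √(8222/2429 + (1/12)*64) = √(8222/2429 + 16/3) = √(63530/7287) = √462943110/7287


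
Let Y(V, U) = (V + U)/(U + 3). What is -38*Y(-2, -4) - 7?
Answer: -235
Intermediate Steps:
Y(V, U) = (U + V)/(3 + U)
-38*Y(-2, -4) - 7 = -38*(-4 - 2)/(3 - 4) - 7 = -38*(-6)/(-1) - 7 = -(-38)*(-6) - 7 = -38*6 - 7 = -228 - 7 = -235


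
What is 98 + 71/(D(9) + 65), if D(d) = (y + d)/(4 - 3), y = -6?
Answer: 6735/68 ≈ 99.044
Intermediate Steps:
D(d) = -6 + d (D(d) = (-6 + d)/(4 - 3) = (-6 + d)/1 = (-6 + d)*1 = -6 + d)
98 + 71/(D(9) + 65) = 98 + 71/((-6 + 9) + 65) = 98 + 71/(3 + 65) = 98 + 71/68 = 6735/68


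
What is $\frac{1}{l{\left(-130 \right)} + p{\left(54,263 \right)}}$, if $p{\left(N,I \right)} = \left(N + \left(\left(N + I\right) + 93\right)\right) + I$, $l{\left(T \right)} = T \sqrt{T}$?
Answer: $\frac{727}{2725529} + \frac{130 i \sqrt{130}}{2725529} \approx 0.00026674 + 0.00054383 i$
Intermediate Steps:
$l{\left(T \right)} = T^{\frac{3}{2}}$
$p{\left(N,I \right)} = 93 + 2 I + 2 N$ ($p{\left(N,I \right)} = \left(N + \left(\left(I + N\right) + 93\right)\right) + I = \left(N + \left(93 + I + N\right)\right) + I = \left(93 + I + 2 N\right) + I = 93 + 2 I + 2 N$)
$\frac{1}{l{\left(-130 \right)} + p{\left(54,263 \right)}} = \frac{1}{\left(-130\right)^{\frac{3}{2}} + \left(93 + 2 \cdot 263 + 2 \cdot 54\right)} = \frac{1}{- 130 i \sqrt{130} + \left(93 + 526 + 108\right)} = \frac{1}{- 130 i \sqrt{130} + 727} = \frac{1}{727 - 130 i \sqrt{130}}$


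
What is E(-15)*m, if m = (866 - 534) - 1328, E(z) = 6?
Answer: -5976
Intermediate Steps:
m = -996 (m = 332 - 1328 = -996)
E(-15)*m = 6*(-996) = -5976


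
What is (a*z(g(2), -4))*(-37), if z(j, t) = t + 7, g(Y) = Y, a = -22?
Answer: 2442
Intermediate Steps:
z(j, t) = 7 + t
(a*z(g(2), -4))*(-37) = -22*(7 - 4)*(-37) = -22*3*(-37) = -66*(-37) = 2442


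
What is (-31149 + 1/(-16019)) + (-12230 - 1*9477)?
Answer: -846700265/16019 ≈ -52856.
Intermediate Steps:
(-31149 + 1/(-16019)) + (-12230 - 1*9477) = (-31149 - 1/16019) + (-12230 - 9477) = -498975832/16019 - 21707 = -846700265/16019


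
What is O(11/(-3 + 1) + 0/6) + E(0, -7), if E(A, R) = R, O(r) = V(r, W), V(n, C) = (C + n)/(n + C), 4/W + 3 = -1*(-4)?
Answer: -6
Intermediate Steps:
W = 4 (W = 4/(-3 - 1*(-4)) = 4/(-3 + 4) = 4/1 = 4*1 = 4)
V(n, C) = 1 (V(n, C) = (C + n)/(C + n) = 1)
O(r) = 1
O(11/(-3 + 1) + 0/6) + E(0, -7) = 1 - 7 = -6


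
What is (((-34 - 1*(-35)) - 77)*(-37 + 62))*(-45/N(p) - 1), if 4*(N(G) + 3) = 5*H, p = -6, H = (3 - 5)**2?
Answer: 44650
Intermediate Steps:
H = 4 (H = (-2)**2 = 4)
N(G) = 2 (N(G) = -3 + (5*4)/4 = -3 + (1/4)*20 = -3 + 5 = 2)
(((-34 - 1*(-35)) - 77)*(-37 + 62))*(-45/N(p) - 1) = (((-34 - 1*(-35)) - 77)*(-37 + 62))*(-45/2 - 1) = (((-34 + 35) - 77)*25)*(-45*1/2 - 1) = ((1 - 77)*25)*(-45/2 - 1) = -76*25*(-47/2) = -1900*(-47/2) = 44650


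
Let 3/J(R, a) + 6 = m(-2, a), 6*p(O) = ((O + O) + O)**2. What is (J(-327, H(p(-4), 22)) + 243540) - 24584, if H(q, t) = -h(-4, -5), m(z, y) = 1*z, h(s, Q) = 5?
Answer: 1751645/8 ≈ 2.1896e+5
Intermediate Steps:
p(O) = 3*O**2/2 (p(O) = ((O + O) + O)**2/6 = (2*O + O)**2/6 = (3*O)**2/6 = (9*O**2)/6 = 3*O**2/2)
m(z, y) = z
H(q, t) = -5 (H(q, t) = -1*5 = -5)
J(R, a) = -3/8 (J(R, a) = 3/(-6 - 2) = 3/(-8) = 3*(-1/8) = -3/8)
(J(-327, H(p(-4), 22)) + 243540) - 24584 = (-3/8 + 243540) - 24584 = 1948317/8 - 24584 = 1751645/8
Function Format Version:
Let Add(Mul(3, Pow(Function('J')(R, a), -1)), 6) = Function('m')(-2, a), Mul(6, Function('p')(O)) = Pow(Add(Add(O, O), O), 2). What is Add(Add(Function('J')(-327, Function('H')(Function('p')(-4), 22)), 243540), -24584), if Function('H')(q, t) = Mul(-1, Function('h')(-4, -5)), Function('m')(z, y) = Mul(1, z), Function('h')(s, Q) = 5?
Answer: Rational(1751645, 8) ≈ 2.1896e+5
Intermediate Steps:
Function('p')(O) = Mul(Rational(3, 2), Pow(O, 2)) (Function('p')(O) = Mul(Rational(1, 6), Pow(Add(Add(O, O), O), 2)) = Mul(Rational(1, 6), Pow(Add(Mul(2, O), O), 2)) = Mul(Rational(1, 6), Pow(Mul(3, O), 2)) = Mul(Rational(1, 6), Mul(9, Pow(O, 2))) = Mul(Rational(3, 2), Pow(O, 2)))
Function('m')(z, y) = z
Function('H')(q, t) = -5 (Function('H')(q, t) = Mul(-1, 5) = -5)
Function('J')(R, a) = Rational(-3, 8) (Function('J')(R, a) = Mul(3, Pow(Add(-6, -2), -1)) = Mul(3, Pow(-8, -1)) = Mul(3, Rational(-1, 8)) = Rational(-3, 8))
Add(Add(Function('J')(-327, Function('H')(Function('p')(-4), 22)), 243540), -24584) = Add(Add(Rational(-3, 8), 243540), -24584) = Add(Rational(1948317, 8), -24584) = Rational(1751645, 8)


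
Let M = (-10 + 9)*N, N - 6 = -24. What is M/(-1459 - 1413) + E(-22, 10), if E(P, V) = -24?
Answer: -34473/1436 ≈ -24.006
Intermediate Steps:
N = -18 (N = 6 - 24 = -18)
M = 18 (M = (-10 + 9)*(-18) = -1*(-18) = 18)
M/(-1459 - 1413) + E(-22, 10) = 18/(-1459 - 1413) - 24 = 18/(-2872) - 24 = -1/2872*18 - 24 = -9/1436 - 24 = -34473/1436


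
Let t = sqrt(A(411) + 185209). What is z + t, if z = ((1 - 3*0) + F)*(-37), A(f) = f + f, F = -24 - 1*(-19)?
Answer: 148 + sqrt(186031) ≈ 579.31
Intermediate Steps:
F = -5 (F = -24 + 19 = -5)
A(f) = 2*f
t = sqrt(186031) (t = sqrt(2*411 + 185209) = sqrt(822 + 185209) = sqrt(186031) ≈ 431.31)
z = 148 (z = ((1 - 3*0) - 5)*(-37) = ((1 + 0) - 5)*(-37) = (1 - 5)*(-37) = -4*(-37) = 148)
z + t = 148 + sqrt(186031)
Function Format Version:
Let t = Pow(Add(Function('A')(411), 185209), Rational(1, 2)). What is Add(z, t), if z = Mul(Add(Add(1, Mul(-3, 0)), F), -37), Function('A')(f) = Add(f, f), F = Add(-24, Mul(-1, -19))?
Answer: Add(148, Pow(186031, Rational(1, 2))) ≈ 579.31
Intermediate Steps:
F = -5 (F = Add(-24, 19) = -5)
Function('A')(f) = Mul(2, f)
t = Pow(186031, Rational(1, 2)) (t = Pow(Add(Mul(2, 411), 185209), Rational(1, 2)) = Pow(Add(822, 185209), Rational(1, 2)) = Pow(186031, Rational(1, 2)) ≈ 431.31)
z = 148 (z = Mul(Add(Add(1, Mul(-3, 0)), -5), -37) = Mul(Add(Add(1, 0), -5), -37) = Mul(Add(1, -5), -37) = Mul(-4, -37) = 148)
Add(z, t) = Add(148, Pow(186031, Rational(1, 2)))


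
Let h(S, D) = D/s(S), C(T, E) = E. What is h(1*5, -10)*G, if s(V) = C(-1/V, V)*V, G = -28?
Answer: 56/5 ≈ 11.200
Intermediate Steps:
s(V) = V**2 (s(V) = V*V = V**2)
h(S, D) = D/S**2 (h(S, D) = D/(S**2) = D/S**2)
h(1*5, -10)*G = -10/(1*5)**2*(-28) = -10/5**2*(-28) = -10*1/25*(-28) = -2/5*(-28) = 56/5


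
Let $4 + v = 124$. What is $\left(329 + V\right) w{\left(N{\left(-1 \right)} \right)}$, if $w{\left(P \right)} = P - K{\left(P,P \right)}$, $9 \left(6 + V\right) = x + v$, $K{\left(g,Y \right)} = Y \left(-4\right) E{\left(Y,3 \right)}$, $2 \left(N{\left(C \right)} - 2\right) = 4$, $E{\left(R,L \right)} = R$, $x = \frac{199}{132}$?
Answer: $\frac{6795971}{297} \approx 22882.0$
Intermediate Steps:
$x = \frac{199}{132}$ ($x = 199 \cdot \frac{1}{132} = \frac{199}{132} \approx 1.5076$)
$v = 120$ ($v = -4 + 124 = 120$)
$N{\left(C \right)} = 4$ ($N{\left(C \right)} = 2 + \frac{1}{2} \cdot 4 = 2 + 2 = 4$)
$K{\left(g,Y \right)} = - 4 Y^{2}$ ($K{\left(g,Y \right)} = Y \left(-4\right) Y = - 4 Y Y = - 4 Y^{2}$)
$V = \frac{8911}{1188}$ ($V = -6 + \frac{\frac{199}{132} + 120}{9} = -6 + \frac{1}{9} \cdot \frac{16039}{132} = -6 + \frac{16039}{1188} = \frac{8911}{1188} \approx 7.5008$)
$w{\left(P \right)} = P + 4 P^{2}$ ($w{\left(P \right)} = P - - 4 P^{2} = P + 4 P^{2}$)
$\left(329 + V\right) w{\left(N{\left(-1 \right)} \right)} = \left(329 + \frac{8911}{1188}\right) 4 \left(1 + 4 \cdot 4\right) = \frac{399763 \cdot 4 \left(1 + 16\right)}{1188} = \frac{399763 \cdot 4 \cdot 17}{1188} = \frac{399763}{1188} \cdot 68 = \frac{6795971}{297}$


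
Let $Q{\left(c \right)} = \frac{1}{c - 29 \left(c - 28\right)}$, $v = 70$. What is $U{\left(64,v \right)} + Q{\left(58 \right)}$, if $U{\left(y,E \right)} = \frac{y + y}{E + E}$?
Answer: $\frac{3707}{4060} \approx 0.91305$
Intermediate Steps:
$U{\left(y,E \right)} = \frac{y}{E}$ ($U{\left(y,E \right)} = \frac{2 y}{2 E} = 2 y \frac{1}{2 E} = \frac{y}{E}$)
$Q{\left(c \right)} = \frac{1}{812 - 28 c}$ ($Q{\left(c \right)} = \frac{1}{c - 29 \left(-28 + c\right)} = \frac{1}{c - \left(-812 + 29 c\right)} = \frac{1}{812 - 28 c}$)
$U{\left(64,v \right)} + Q{\left(58 \right)} = \frac{64}{70} - \frac{1}{-812 + 28 \cdot 58} = 64 \cdot \frac{1}{70} - \frac{1}{-812 + 1624} = \frac{32}{35} - \frac{1}{812} = \frac{3707}{4060}$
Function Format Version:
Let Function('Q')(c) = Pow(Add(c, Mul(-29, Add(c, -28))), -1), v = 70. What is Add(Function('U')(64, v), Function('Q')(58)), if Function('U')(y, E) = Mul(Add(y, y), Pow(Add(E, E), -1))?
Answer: Rational(3707, 4060) ≈ 0.91305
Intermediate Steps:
Function('U')(y, E) = Mul(y, Pow(E, -1)) (Function('U')(y, E) = Mul(Mul(2, y), Pow(Mul(2, E), -1)) = Mul(Mul(2, y), Mul(Rational(1, 2), Pow(E, -1))) = Mul(y, Pow(E, -1)))
Function('Q')(c) = Pow(Add(812, Mul(-28, c)), -1) (Function('Q')(c) = Pow(Add(c, Mul(-29, Add(-28, c))), -1) = Pow(Add(c, Add(812, Mul(-29, c))), -1) = Pow(Add(812, Mul(-28, c)), -1))
Add(Function('U')(64, v), Function('Q')(58)) = Add(Mul(64, Pow(70, -1)), Mul(-1, Pow(Add(-812, Mul(28, 58)), -1))) = Add(Mul(64, Rational(1, 70)), Mul(-1, Pow(Add(-812, 1624), -1))) = Add(Rational(32, 35), Mul(-1, Pow(812, -1))) = Add(Rational(32, 35), Mul(-1, Rational(1, 812))) = Add(Rational(32, 35), Rational(-1, 812)) = Rational(3707, 4060)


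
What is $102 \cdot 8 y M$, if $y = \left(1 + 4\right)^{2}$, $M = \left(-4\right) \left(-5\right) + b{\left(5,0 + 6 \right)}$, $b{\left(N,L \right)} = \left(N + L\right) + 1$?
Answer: $652800$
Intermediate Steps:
$b{\left(N,L \right)} = 1 + L + N$ ($b{\left(N,L \right)} = \left(L + N\right) + 1 = 1 + L + N$)
$M = 32$ ($M = \left(-4\right) \left(-5\right) + \left(1 + \left(0 + 6\right) + 5\right) = 20 + \left(1 + 6 + 5\right) = 20 + 12 = 32$)
$y = 25$ ($y = 5^{2} = 25$)
$102 \cdot 8 y M = 102 \cdot 8 \cdot 25 \cdot 32 = 102 \cdot 200 \cdot 32 = 102 \cdot 6400 = 652800$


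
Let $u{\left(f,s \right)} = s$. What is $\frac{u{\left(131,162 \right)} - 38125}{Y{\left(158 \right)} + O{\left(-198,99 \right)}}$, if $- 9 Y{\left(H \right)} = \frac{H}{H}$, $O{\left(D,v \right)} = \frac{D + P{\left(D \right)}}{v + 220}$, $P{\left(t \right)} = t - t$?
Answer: $\frac{9908343}{191} \approx 51876.0$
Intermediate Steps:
$P{\left(t \right)} = 0$
$O{\left(D,v \right)} = \frac{D}{220 + v}$ ($O{\left(D,v \right)} = \frac{D + 0}{v + 220} = \frac{D}{220 + v}$)
$Y{\left(H \right)} = - \frac{1}{9}$ ($Y{\left(H \right)} = - \frac{H \frac{1}{H}}{9} = \left(- \frac{1}{9}\right) 1 = - \frac{1}{9}$)
$\frac{u{\left(131,162 \right)} - 38125}{Y{\left(158 \right)} + O{\left(-198,99 \right)}} = \frac{162 - 38125}{- \frac{1}{9} - \frac{198}{220 + 99}} = - \frac{37963}{- \frac{1}{9} - \frac{198}{319}} = - \frac{37963}{- \frac{1}{9} - \frac{18}{29}} = - \frac{37963}{- \frac{191}{261}} = \left(-37963\right) \left(- \frac{261}{191}\right) = \frac{9908343}{191}$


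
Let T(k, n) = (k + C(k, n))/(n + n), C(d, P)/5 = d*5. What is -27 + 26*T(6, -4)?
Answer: -534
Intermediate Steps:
C(d, P) = 25*d (C(d, P) = 5*(d*5) = 5*(5*d) = 25*d)
T(k, n) = 13*k/n (T(k, n) = (k + 25*k)/(n + n) = (26*k)/((2*n)) = (26*k)*(1/(2*n)) = 13*k/n)
-27 + 26*T(6, -4) = -27 + 26*(13*6/(-4)) = -27 + 26*(13*6*(-1/4)) = -27 + 26*(-39/2) = -27 - 507 = -534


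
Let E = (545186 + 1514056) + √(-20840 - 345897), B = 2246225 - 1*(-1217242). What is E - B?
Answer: -1404225 + I*√366737 ≈ -1.4042e+6 + 605.59*I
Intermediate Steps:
B = 3463467 (B = 2246225 + 1217242 = 3463467)
E = 2059242 + I*√366737 (E = 2059242 + √(-366737) = 2059242 + I*√366737 ≈ 2.0592e+6 + 605.59*I)
E - B = (2059242 + I*√366737) - 1*3463467 = (2059242 + I*√366737) - 3463467 = -1404225 + I*√366737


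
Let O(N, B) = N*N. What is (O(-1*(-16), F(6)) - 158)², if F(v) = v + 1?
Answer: 9604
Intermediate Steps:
F(v) = 1 + v
O(N, B) = N²
(O(-1*(-16), F(6)) - 158)² = ((-1*(-16))² - 158)² = (16² - 158)² = (256 - 158)² = 98² = 9604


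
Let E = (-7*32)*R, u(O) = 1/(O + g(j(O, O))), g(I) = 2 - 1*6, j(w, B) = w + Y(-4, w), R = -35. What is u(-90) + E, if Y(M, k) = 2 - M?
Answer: 736959/94 ≈ 7840.0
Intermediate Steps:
j(w, B) = 6 + w (j(w, B) = w + (2 - 1*(-4)) = w + (2 + 4) = w + 6 = 6 + w)
g(I) = -4 (g(I) = 2 - 6 = -4)
u(O) = 1/(-4 + O) (u(O) = 1/(O - 4) = 1/(-4 + O))
E = 7840 (E = -7*32*(-35) = -224*(-35) = 7840)
u(-90) + E = 1/(-4 - 90) + 7840 = 1/(-94) + 7840 = -1/94 + 7840 = 736959/94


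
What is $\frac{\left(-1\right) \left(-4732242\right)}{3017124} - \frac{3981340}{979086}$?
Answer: $- \frac{204970127093}{82056218574} \approx -2.4979$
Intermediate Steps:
$\frac{\left(-1\right) \left(-4732242\right)}{3017124} - \frac{3981340}{979086} = 4732242 \cdot \frac{1}{3017124} - \frac{1990670}{489543} = \frac{788707}{502854} - \frac{1990670}{489543} = - \frac{204970127093}{82056218574}$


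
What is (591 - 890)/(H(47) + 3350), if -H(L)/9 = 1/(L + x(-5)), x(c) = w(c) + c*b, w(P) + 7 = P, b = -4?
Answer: -16445/184241 ≈ -0.089258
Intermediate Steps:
w(P) = -7 + P
x(c) = -7 - 3*c (x(c) = (-7 + c) + c*(-4) = (-7 + c) - 4*c = -7 - 3*c)
H(L) = -9/(8 + L) (H(L) = -9/(L + (-7 - 3*(-5))) = -9/(L + (-7 + 15)) = -9/(L + 8) = -9/(8 + L))
(591 - 890)/(H(47) + 3350) = (591 - 890)/(-9/(8 + 47) + 3350) = -299/(-9/55 + 3350) = -299/184241/55 = -299*55/184241 = -16445/184241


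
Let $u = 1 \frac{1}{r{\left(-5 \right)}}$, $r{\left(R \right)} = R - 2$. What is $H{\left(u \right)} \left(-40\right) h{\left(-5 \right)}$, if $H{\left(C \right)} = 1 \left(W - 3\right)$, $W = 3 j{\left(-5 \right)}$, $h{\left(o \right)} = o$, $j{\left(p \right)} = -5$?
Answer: $-3600$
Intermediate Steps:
$r{\left(R \right)} = -2 + R$
$W = -15$ ($W = 3 \left(-5\right) = -15$)
$u = - \frac{1}{7}$ ($u = 1 \frac{1}{-2 - 5} = 1 \frac{1}{-7} = 1 \left(- \frac{1}{7}\right) = - \frac{1}{7} \approx -0.14286$)
$H{\left(C \right)} = -18$ ($H{\left(C \right)} = 1 \left(-15 - 3\right) = 1 \left(-18\right) = -18$)
$H{\left(u \right)} \left(-40\right) h{\left(-5 \right)} = \left(-18\right) \left(-40\right) \left(-5\right) = 720 \left(-5\right) = -3600$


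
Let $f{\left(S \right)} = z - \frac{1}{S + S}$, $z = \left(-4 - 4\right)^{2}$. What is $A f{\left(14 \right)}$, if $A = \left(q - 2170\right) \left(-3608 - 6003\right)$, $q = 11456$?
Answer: $- \frac{11417336649}{2} \approx -5.7087 \cdot 10^{9}$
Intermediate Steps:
$z = 64$ ($z = \left(-8\right)^{2} = 64$)
$f{\left(S \right)} = 64 - \frac{1}{2 S}$ ($f{\left(S \right)} = 64 - \frac{1}{S + S} = 64 - \frac{1}{2 S}$)
$A = -89247746$ ($A = \left(11456 - 2170\right) \left(-3608 - 6003\right) = 9286 \left(-9611\right) = -89247746$)
$A f{\left(14 \right)} = - 89247746 \left(64 - \frac{1}{2 \cdot 14}\right) = - 89247746 \left(64 - \frac{1}{28}\right) = \left(-89247746\right) \frac{1791}{28} = - \frac{11417336649}{2}$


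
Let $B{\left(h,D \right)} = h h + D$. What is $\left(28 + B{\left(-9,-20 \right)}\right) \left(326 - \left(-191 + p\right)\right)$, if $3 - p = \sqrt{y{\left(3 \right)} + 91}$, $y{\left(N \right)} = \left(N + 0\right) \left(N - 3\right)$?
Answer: $45746 + 89 \sqrt{91} \approx 46595.0$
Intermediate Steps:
$y{\left(N \right)} = N \left(-3 + N\right)$
$B{\left(h,D \right)} = D + h^{2}$ ($B{\left(h,D \right)} = h^{2} + D = D + h^{2}$)
$p = 3 - \sqrt{91}$ ($p = 3 - \sqrt{3 \left(-3 + 3\right) + 91} = 3 - \sqrt{3 \cdot 0 + 91} = 3 - \sqrt{0 + 91} = 3 - \sqrt{91} \approx -6.5394$)
$\left(28 + B{\left(-9,-20 \right)}\right) \left(326 - \left(-191 + p\right)\right) = \left(28 - \left(20 - \left(-9\right)^{2}\right)\right) \left(326 + \left(191 - \left(3 - \sqrt{91}\right)\right)\right) = \left(28 + \left(-20 + 81\right)\right) \left(326 + \left(191 - \left(3 - \sqrt{91}\right)\right)\right) = \left(28 + 61\right) \left(326 + \left(188 + \sqrt{91}\right)\right) = 89 \left(514 + \sqrt{91}\right) = 45746 + 89 \sqrt{91}$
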